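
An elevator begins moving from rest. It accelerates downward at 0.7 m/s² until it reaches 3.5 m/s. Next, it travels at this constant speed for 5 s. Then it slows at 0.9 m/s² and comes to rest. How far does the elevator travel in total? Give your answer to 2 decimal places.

Phase 1 (accelerating): v₀ = 0 m/s, a = 0.7 m/s².
v = v₀ + at → t = (3.5 − 0) / 0.7 = 5.00 s
v² = v₀² + 2aΔx → Δx = (3.5² − 0²)/(2·0.7) = 8.75 m

Phase 2 (constant speed): v₀ = 3.50 m/s, a = 0 m/s².
v = v₀ + at = 3.50 + (0)(5) = 3.50 m/s
Δx = v₀t + ½at² = 3.50·5 + 0.5·0·5² = 17.5 m

Phase 3 (decelerating): v₀ = 3.50 m/s, a = -0.9 m/s².
v = v₀ + at → t = (0 − 3.50) / -0.9 = 3.89 s
v² = v₀² + 2aΔx → Δx = (0² − 3.50²)/(2·-0.9) = 6.81 m
Total distance = 8.75 + 17.5 + 6.81 = 33.1 m

33.06 m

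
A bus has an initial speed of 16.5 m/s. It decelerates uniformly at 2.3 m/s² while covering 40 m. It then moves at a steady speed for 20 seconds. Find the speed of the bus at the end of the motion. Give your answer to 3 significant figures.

9.39 m/s

Phase 1 (decelerating): v₀ = 16.5 m/s, a = -2.3 m/s².
v² = v₀² + 2aΔx = 16.5² + 2·-2.3·40 = 88.2 → v = 9.39 m/s
t = (v − v₀)/a = (9.39 − 16.5)/-2.3 = 3.09 s

Phase 2 (constant speed): v₀ = 9.39 m/s, a = 0 m/s².
v = v₀ + at = 9.39 + (0)(20) = 9.39 m/s
Δx = v₀t + ½at² = 9.39·20 + 0.5·0·20² = 188 m
Final speed = 9.39 m/s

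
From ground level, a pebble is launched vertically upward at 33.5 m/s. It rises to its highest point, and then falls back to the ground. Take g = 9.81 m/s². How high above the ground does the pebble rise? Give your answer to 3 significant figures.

Phase 1 (rising): v₀ = 33.5 m/s, a = -9.81 m/s².
v = v₀ + at → t = (0 − 33.5) / -9.81 = 3.41 s
v² = v₀² + 2aΔx → Δx = (0² − 33.5²)/(2·-9.81) = 57.2 m
Maximum height = 57.2 m

57.2 m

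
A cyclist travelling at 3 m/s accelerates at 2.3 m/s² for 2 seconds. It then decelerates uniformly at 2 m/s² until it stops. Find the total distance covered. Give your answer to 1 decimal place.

Phase 1 (accelerating): v₀ = 3.00 m/s, a = 2.3 m/s².
v = v₀ + at = 3.00 + (2.3)(2) = 7.60 m/s
Δx = v₀t + ½at² = 3.00·2 + 0.5·2.3·2² = 10.6 m

Phase 2 (decelerating): v₀ = 7.60 m/s, a = -2 m/s².
v = v₀ + at → t = (0 − 7.60) / -2 = 3.80 s
v² = v₀² + 2aΔx → Δx = (0² − 7.60²)/(2·-2) = 14.4 m
Total distance = 10.6 + 14.4 = 25.0 m

25.0 m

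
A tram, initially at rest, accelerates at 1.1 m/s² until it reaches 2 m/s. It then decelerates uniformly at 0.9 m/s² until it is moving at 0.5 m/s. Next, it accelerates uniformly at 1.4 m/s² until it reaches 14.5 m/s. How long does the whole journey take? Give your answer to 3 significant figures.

Phase 1 (accelerating): v₀ = 0 m/s, a = 1.1 m/s².
v = v₀ + at → t = (2 − 0) / 1.1 = 1.82 s
v² = v₀² + 2aΔx → Δx = (2² − 0²)/(2·1.1) = 1.82 m

Phase 2 (decelerating): v₀ = 2.00 m/s, a = -0.9 m/s².
v = v₀ + at → t = (0.5 − 2.00) / -0.9 = 1.67 s
v² = v₀² + 2aΔx → Δx = (0.5² − 2.00²)/(2·-0.9) = 2.08 m

Phase 3 (accelerating): v₀ = 0.500 m/s, a = 1.4 m/s².
v = v₀ + at → t = (14.5 − 0.500) / 1.4 = 10.0 s
v² = v₀² + 2aΔx → Δx = (14.5² − 0.500²)/(2·1.4) = 75.0 m
Total time = 1.82 + 1.67 + 10.0 = 13.5 s

13.5 s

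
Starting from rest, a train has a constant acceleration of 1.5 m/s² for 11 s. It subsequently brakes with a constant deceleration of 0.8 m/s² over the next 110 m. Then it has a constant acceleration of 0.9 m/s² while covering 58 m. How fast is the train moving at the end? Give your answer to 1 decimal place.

Phase 1 (accelerating): v₀ = 0 m/s, a = 1.5 m/s².
v = v₀ + at = 0 + (1.5)(11) = 16.5 m/s
Δx = v₀t + ½at² = 0·11 + 0.5·1.5·11² = 90.8 m

Phase 2 (decelerating): v₀ = 16.5 m/s, a = -0.8 m/s².
v² = v₀² + 2aΔx = 16.5² + 2·-0.8·110 = 96.2 → v = 9.81 m/s
t = (v − v₀)/a = (9.81 − 16.5)/-0.8 = 8.36 s

Phase 3 (accelerating): v₀ = 9.81 m/s, a = 0.9 m/s².
v² = v₀² + 2aΔx = 9.81² + 2·0.9·58 = 201 → v = 14.2 m/s
t = (v − v₀)/a = (14.2 − 9.81)/0.9 = 4.84 s
Final speed = 14.2 m/s

14.2 m/s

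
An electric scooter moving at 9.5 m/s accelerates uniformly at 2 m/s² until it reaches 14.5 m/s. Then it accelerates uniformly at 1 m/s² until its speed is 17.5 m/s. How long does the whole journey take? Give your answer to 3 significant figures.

5.50 s

Phase 1 (accelerating): v₀ = 9.50 m/s, a = 2 m/s².
v = v₀ + at → t = (14.5 − 9.50) / 2 = 2.50 s
v² = v₀² + 2aΔx → Δx = (14.5² − 9.50²)/(2·2) = 30.0 m

Phase 2 (accelerating): v₀ = 14.5 m/s, a = 1 m/s².
v = v₀ + at → t = (17.5 − 14.5) / 1 = 3.00 s
v² = v₀² + 2aΔx → Δx = (17.5² − 14.5²)/(2·1) = 48.0 m
Total time = 2.50 + 3.00 = 5.50 s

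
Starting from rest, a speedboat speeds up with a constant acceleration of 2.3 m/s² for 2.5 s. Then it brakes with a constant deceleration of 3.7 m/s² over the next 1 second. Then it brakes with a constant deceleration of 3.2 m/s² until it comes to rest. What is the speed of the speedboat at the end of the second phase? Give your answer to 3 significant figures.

Phase 1 (accelerating): v₀ = 0 m/s, a = 2.3 m/s².
v = v₀ + at = 0 + (2.3)(2.5) = 5.75 m/s
Δx = v₀t + ½at² = 0·2.5 + 0.5·2.3·2.5² = 7.19 m

Phase 2 (decelerating): v₀ = 5.75 m/s, a = -3.7 m/s².
v = v₀ + at = 5.75 + (-3.7)(1) = 2.05 m/s
Δx = v₀t + ½at² = 5.75·1 + 0.5·-3.7·1² = 3.90 m
Speed at end of phase 2 = 2.05 m/s

2.05 m/s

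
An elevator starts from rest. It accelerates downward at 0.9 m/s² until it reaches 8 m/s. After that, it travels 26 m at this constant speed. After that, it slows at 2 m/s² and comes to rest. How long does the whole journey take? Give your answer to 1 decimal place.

16.1 s

Phase 1 (accelerating): v₀ = 0 m/s, a = 0.9 m/s².
v = v₀ + at → t = (8 − 0) / 0.9 = 8.89 s
v² = v₀² + 2aΔx → Δx = (8² − 0²)/(2·0.9) = 35.6 m

Phase 2 (constant speed): v₀ = 8.00 m/s, a = 0 m/s².
Constant speed: t = d/v = 26/8.00 = 3.25 s

Phase 3 (decelerating): v₀ = 8.00 m/s, a = -2 m/s².
v = v₀ + at → t = (0 − 8.00) / -2 = 4.00 s
v² = v₀² + 2aΔx → Δx = (0² − 8.00²)/(2·-2) = 16.0 m
Total time = 8.89 + 3.25 + 4.00 = 16.1 s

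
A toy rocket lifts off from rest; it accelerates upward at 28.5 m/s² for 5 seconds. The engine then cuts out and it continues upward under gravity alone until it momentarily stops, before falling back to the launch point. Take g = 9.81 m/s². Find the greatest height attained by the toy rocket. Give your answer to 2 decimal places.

Phase 1 (powered ascent): v₀ = 0 m/s, a = 28.5 m/s².
v = v₀ + at = 0 + (28.5)(5) = 142 m/s
Δx = v₀t + ½at² = 0·5 + 0.5·28.5·5² = 356 m

Phase 2 (coasting upward): v₀ = 142 m/s, a = -9.81 m/s².
v = v₀ + at → t = (0 − 142) / -9.81 = 14.5 s
v² = v₀² + 2aΔx → Δx = (0² − 142²)/(2·-9.81) = 1030 m
Maximum height = 356 + 1030 = 1390 m

1391.23 m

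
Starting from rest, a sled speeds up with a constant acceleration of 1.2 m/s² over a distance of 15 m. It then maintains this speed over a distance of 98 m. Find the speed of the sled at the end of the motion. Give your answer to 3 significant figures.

6.00 m/s

Phase 1 (accelerating): v₀ = 0 m/s, a = 1.2 m/s².
v² = v₀² + 2aΔx = 0² + 2·1.2·15 = 36.0 → v = 6.00 m/s
t = (v − v₀)/a = (6.00 − 0)/1.2 = 5.00 s

Phase 2 (constant speed): v₀ = 6.00 m/s, a = 0 m/s².
Constant speed: t = d/v = 98/6.00 = 16.3 s
Final speed = 6.00 m/s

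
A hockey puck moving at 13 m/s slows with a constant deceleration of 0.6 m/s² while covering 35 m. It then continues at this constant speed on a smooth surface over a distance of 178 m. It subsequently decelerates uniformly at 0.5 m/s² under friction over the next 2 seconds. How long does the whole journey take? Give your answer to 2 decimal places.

Phase 1 (decelerating): v₀ = 13.0 m/s, a = -0.6 m/s².
v² = v₀² + 2aΔx = 13.0² + 2·-0.6·35 = 127 → v = 11.3 m/s
t = (v − v₀)/a = (11.3 − 13.0)/-0.6 = 2.88 s

Phase 2 (constant speed): v₀ = 11.3 m/s, a = 0 m/s².
Constant speed: t = d/v = 178/11.3 = 15.8 s

Phase 3 (decelerating): v₀ = 11.3 m/s, a = -0.5 m/s².
v = v₀ + at = 11.3 + (-0.5)(2) = 10.3 m/s
Δx = v₀t + ½at² = 11.3·2 + 0.5·-0.5·2² = 21.5 m
Total time = 2.88 + 15.8 + 2.00 = 20.7 s

20.68 s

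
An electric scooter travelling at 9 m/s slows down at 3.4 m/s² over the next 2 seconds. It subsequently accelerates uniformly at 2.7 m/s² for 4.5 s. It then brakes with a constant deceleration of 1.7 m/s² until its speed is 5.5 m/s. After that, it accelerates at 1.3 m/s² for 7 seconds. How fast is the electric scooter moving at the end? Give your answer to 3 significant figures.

14.6 m/s

Phase 1 (decelerating): v₀ = 9.00 m/s, a = -3.4 m/s².
v = v₀ + at = 9.00 + (-3.4)(2) = 2.20 m/s
Δx = v₀t + ½at² = 9.00·2 + 0.5·-3.4·2² = 11.2 m

Phase 2 (accelerating): v₀ = 2.20 m/s, a = 2.7 m/s².
v = v₀ + at = 2.20 + (2.7)(4.5) = 14.4 m/s
Δx = v₀t + ½at² = 2.20·4.5 + 0.5·2.7·4.5² = 37.2 m

Phase 3 (decelerating): v₀ = 14.4 m/s, a = -1.7 m/s².
v = v₀ + at → t = (5.5 − 14.4) / -1.7 = 5.21 s
v² = v₀² + 2aΔx → Δx = (5.5² − 14.4²)/(2·-1.7) = 51.7 m

Phase 4 (accelerating): v₀ = 5.50 m/s, a = 1.3 m/s².
v = v₀ + at = 5.50 + (1.3)(7) = 14.6 m/s
Δx = v₀t + ½at² = 5.50·7 + 0.5·1.3·7² = 70.3 m
Final speed = 14.6 m/s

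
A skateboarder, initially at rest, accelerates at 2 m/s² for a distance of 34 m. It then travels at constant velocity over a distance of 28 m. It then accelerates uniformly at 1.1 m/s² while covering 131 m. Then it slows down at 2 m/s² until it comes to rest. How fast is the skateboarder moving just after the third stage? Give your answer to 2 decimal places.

20.60 m/s

Phase 1 (accelerating): v₀ = 0 m/s, a = 2 m/s².
v² = v₀² + 2aΔx = 0² + 2·2·34 = 136 → v = 11.7 m/s
t = (v − v₀)/a = (11.7 − 0)/2 = 5.83 s

Phase 2 (constant speed): v₀ = 11.7 m/s, a = 0 m/s².
Constant speed: t = d/v = 28/11.7 = 2.40 s

Phase 3 (accelerating): v₀ = 11.7 m/s, a = 1.1 m/s².
v² = v₀² + 2aΔx = 11.7² + 2·1.1·131 = 424 → v = 20.6 m/s
t = (v − v₀)/a = (20.6 − 11.7)/1.1 = 8.12 s
Speed at end of phase 3 = 20.6 m/s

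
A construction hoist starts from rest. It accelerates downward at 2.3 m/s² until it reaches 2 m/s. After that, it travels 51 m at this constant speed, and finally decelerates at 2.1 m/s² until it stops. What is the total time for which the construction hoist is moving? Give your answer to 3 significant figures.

Phase 1 (accelerating): v₀ = 0 m/s, a = 2.3 m/s².
v = v₀ + at → t = (2 − 0) / 2.3 = 0.870 s
v² = v₀² + 2aΔx → Δx = (2² − 0²)/(2·2.3) = 0.870 m

Phase 2 (constant speed): v₀ = 2.00 m/s, a = 0 m/s².
Constant speed: t = d/v = 51/2.00 = 25.5 s

Phase 3 (decelerating): v₀ = 2.00 m/s, a = -2.1 m/s².
v = v₀ + at → t = (0 − 2.00) / -2.1 = 0.952 s
v² = v₀² + 2aΔx → Δx = (0² − 2.00²)/(2·-2.1) = 0.952 m
Total time = 0.870 + 25.5 + 0.952 = 27.3 s

27.3 s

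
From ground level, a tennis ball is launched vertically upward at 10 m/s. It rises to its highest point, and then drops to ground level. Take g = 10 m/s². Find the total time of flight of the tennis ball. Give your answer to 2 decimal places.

Phase 1 (rising): v₀ = 10.0 m/s, a = -10 m/s².
v = v₀ + at → t = (0 − 10.0) / -10 = 1.00 s
v² = v₀² + 2aΔx → Δx = (0² − 10.0²)/(2·-10) = 5.00 m

Phase 2 (falling): v₀ = 0 m/s, a = -10 m/s².
Falls 5.00 m from rest: t = √(2·5.00/10) = 1.00 s; v = g·t = 10.0 m/s.
Total time = 1.00 + 1.00 = 2.00 s

2.00 s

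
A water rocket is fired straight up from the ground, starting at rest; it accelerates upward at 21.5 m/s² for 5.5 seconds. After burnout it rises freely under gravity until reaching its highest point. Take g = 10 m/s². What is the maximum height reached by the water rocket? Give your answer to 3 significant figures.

1020 m

Phase 1 (powered ascent): v₀ = 0 m/s, a = 21.5 m/s².
v = v₀ + at = 0 + (21.5)(5.5) = 118 m/s
Δx = v₀t + ½at² = 0·5.5 + 0.5·21.5·5.5² = 325 m

Phase 2 (coasting upward): v₀ = 118 m/s, a = -10 m/s².
v = v₀ + at → t = (0 − 118) / -10 = 11.8 s
v² = v₀² + 2aΔx → Δx = (0² − 118²)/(2·-10) = 699 m
Maximum height = 325 + 699 = 1020 m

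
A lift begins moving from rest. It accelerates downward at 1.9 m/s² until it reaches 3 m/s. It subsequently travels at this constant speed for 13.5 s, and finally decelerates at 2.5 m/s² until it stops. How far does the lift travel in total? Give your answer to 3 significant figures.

44.7 m

Phase 1 (accelerating): v₀ = 0 m/s, a = 1.9 m/s².
v = v₀ + at → t = (3 − 0) / 1.9 = 1.58 s
v² = v₀² + 2aΔx → Δx = (3² − 0²)/(2·1.9) = 2.37 m

Phase 2 (constant speed): v₀ = 3.00 m/s, a = 0 m/s².
v = v₀ + at = 3.00 + (0)(13.5) = 3.00 m/s
Δx = v₀t + ½at² = 3.00·13.5 + 0.5·0·13.5² = 40.5 m

Phase 3 (decelerating): v₀ = 3.00 m/s, a = -2.5 m/s².
v = v₀ + at → t = (0 − 3.00) / -2.5 = 1.20 s
v² = v₀² + 2aΔx → Δx = (0² − 3.00²)/(2·-2.5) = 1.80 m
Total distance = 2.37 + 40.5 + 1.80 = 44.7 m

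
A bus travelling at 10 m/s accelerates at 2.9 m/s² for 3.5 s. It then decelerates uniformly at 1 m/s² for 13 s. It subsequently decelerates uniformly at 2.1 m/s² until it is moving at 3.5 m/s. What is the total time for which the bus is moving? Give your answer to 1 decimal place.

Phase 1 (accelerating): v₀ = 10.0 m/s, a = 2.9 m/s².
v = v₀ + at = 10.0 + (2.9)(3.5) = 20.1 m/s
Δx = v₀t + ½at² = 10.0·3.5 + 0.5·2.9·3.5² = 52.8 m

Phase 2 (decelerating): v₀ = 20.1 m/s, a = -1 m/s².
v = v₀ + at = 20.1 + (-1)(13) = 7.15 m/s
Δx = v₀t + ½at² = 20.1·13 + 0.5·-1·13² = 177 m

Phase 3 (decelerating): v₀ = 7.15 m/s, a = -2.1 m/s².
v = v₀ + at → t = (3.5 − 7.15) / -2.1 = 1.74 s
v² = v₀² + 2aΔx → Δx = (3.5² − 7.15²)/(2·-2.1) = 9.26 m
Total time = 3.50 + 13.0 + 1.74 = 18.2 s

18.2 s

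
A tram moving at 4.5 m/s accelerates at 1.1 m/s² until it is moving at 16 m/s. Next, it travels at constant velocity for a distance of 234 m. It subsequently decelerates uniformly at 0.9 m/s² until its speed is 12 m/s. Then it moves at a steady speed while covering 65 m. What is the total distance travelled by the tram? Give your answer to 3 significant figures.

Phase 1 (accelerating): v₀ = 4.50 m/s, a = 1.1 m/s².
v = v₀ + at → t = (16 − 4.50) / 1.1 = 10.5 s
v² = v₀² + 2aΔx → Δx = (16² − 4.50²)/(2·1.1) = 107 m

Phase 2 (constant speed): v₀ = 16.0 m/s, a = 0 m/s².
Constant speed: t = d/v = 234/16.0 = 14.6 s

Phase 3 (decelerating): v₀ = 16.0 m/s, a = -0.9 m/s².
v = v₀ + at → t = (12 − 16.0) / -0.9 = 4.44 s
v² = v₀² + 2aΔx → Δx = (12² − 16.0²)/(2·-0.9) = 62.2 m

Phase 4 (constant speed): v₀ = 12.0 m/s, a = 0 m/s².
Constant speed: t = d/v = 65/12.0 = 5.42 s
Total distance = 107 + 234 + 62.2 + 65.0 = 468 m

468 m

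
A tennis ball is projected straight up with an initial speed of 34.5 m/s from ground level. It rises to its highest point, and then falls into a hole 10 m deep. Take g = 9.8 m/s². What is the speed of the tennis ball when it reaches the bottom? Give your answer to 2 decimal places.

Phase 1 (rising): v₀ = 34.5 m/s, a = -9.8 m/s².
v = v₀ + at → t = (0 − 34.5) / -9.8 = 3.52 s
v² = v₀² + 2aΔx → Δx = (0² − 34.5²)/(2·-9.8) = 60.7 m

Phase 2 (falling): v₀ = 0 m/s, a = -9.8 m/s².
Falls 70.7 m from rest: t = √(2·70.7/9.8) = 3.80 s; v = g·t = 37.2 m/s.
Final speed = 37.2 m/s

37.23 m/s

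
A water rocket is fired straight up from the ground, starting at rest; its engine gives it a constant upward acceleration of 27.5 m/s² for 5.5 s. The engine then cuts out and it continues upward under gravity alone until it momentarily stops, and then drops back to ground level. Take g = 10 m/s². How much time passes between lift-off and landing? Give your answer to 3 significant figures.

Phase 1 (powered ascent): v₀ = 0 m/s, a = 27.5 m/s².
v = v₀ + at = 0 + (27.5)(5.5) = 151 m/s
Δx = v₀t + ½at² = 0·5.5 + 0.5·27.5·5.5² = 416 m

Phase 2 (coasting upward): v₀ = 151 m/s, a = -10 m/s².
v = v₀ + at → t = (0 − 151) / -10 = 15.1 s
v² = v₀² + 2aΔx → Δx = (0² − 151²)/(2·-10) = 1140 m

Phase 3 (free fall): v₀ = 0 m/s, a = -10 m/s².
Falls 1560 m from rest: t = √(2·1560/10) = 17.7 s; v = g·t = 177 m/s.
Total time = 5.50 + 15.1 + 17.7 = 38.3 s

38.3 s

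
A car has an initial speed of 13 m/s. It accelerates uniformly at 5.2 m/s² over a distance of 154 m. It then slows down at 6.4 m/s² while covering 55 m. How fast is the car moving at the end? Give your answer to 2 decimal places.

32.66 m/s

Phase 1 (accelerating): v₀ = 13.0 m/s, a = 5.2 m/s².
v² = v₀² + 2aΔx = 13.0² + 2·5.2·154 = 1770 → v = 42.1 m/s
t = (v − v₀)/a = (42.1 − 13.0)/5.2 = 5.59 s

Phase 2 (decelerating): v₀ = 42.1 m/s, a = -6.4 m/s².
v² = v₀² + 2aΔx = 42.1² + 2·-6.4·55 = 1070 → v = 32.7 m/s
t = (v − v₀)/a = (32.7 − 42.1)/-6.4 = 1.47 s
Final speed = 32.7 m/s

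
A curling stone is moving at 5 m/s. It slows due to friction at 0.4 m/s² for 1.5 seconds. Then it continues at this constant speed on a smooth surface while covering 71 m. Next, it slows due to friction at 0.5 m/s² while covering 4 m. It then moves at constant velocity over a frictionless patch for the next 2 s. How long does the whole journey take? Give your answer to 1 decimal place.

Phase 1 (decelerating): v₀ = 5.00 m/s, a = -0.4 m/s².
v = v₀ + at = 5.00 + (-0.4)(1.5) = 4.40 m/s
Δx = v₀t + ½at² = 5.00·1.5 + 0.5·-0.4·1.5² = 7.05 m

Phase 2 (constant speed): v₀ = 4.40 m/s, a = 0 m/s².
Constant speed: t = d/v = 71/4.40 = 16.1 s

Phase 3 (decelerating): v₀ = 4.40 m/s, a = -0.5 m/s².
v² = v₀² + 2aΔx = 4.40² + 2·-0.5·4 = 15.4 → v = 3.92 m/s
t = (v − v₀)/a = (3.92 − 4.40)/-0.5 = 0.962 s

Phase 4 (constant speed): v₀ = 3.92 m/s, a = 0 m/s².
v = v₀ + at = 3.92 + (0)(2) = 3.92 m/s
Δx = v₀t + ½at² = 3.92·2 + 0.5·0·2² = 7.84 m
Total time = 1.50 + 16.1 + 0.962 + 2.00 = 20.6 s

20.6 s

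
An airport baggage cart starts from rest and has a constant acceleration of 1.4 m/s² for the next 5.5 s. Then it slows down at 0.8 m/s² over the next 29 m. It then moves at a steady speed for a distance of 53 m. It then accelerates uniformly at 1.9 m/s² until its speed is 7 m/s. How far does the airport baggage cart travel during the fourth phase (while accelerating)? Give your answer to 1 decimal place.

9.5 m

Phase 1 (accelerating): v₀ = 0 m/s, a = 1.4 m/s².
v = v₀ + at = 0 + (1.4)(5.5) = 7.70 m/s
Δx = v₀t + ½at² = 0·5.5 + 0.5·1.4·5.5² = 21.2 m

Phase 2 (decelerating): v₀ = 7.70 m/s, a = -0.8 m/s².
v² = v₀² + 2aΔx = 7.70² + 2·-0.8·29 = 12.9 → v = 3.59 m/s
t = (v − v₀)/a = (3.59 − 7.70)/-0.8 = 5.14 s

Phase 3 (constant speed): v₀ = 3.59 m/s, a = 0 m/s².
Constant speed: t = d/v = 53/3.59 = 14.8 s

Phase 4 (accelerating): v₀ = 3.59 m/s, a = 1.9 m/s².
v = v₀ + at → t = (7 − 3.59) / 1.9 = 1.79 s
v² = v₀² + 2aΔx → Δx = (7² − 3.59²)/(2·1.9) = 9.50 m
Distance in phase 4 = 9.50 m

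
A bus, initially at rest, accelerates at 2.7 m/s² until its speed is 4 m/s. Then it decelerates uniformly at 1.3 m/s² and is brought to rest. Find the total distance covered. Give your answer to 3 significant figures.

9.12 m

Phase 1 (accelerating): v₀ = 0 m/s, a = 2.7 m/s².
v = v₀ + at → t = (4 − 0) / 2.7 = 1.48 s
v² = v₀² + 2aΔx → Δx = (4² − 0²)/(2·2.7) = 2.96 m

Phase 2 (decelerating): v₀ = 4.00 m/s, a = -1.3 m/s².
v = v₀ + at → t = (0 − 4.00) / -1.3 = 3.08 s
v² = v₀² + 2aΔx → Δx = (0² − 4.00²)/(2·-1.3) = 6.15 m
Total distance = 2.96 + 6.15 = 9.12 m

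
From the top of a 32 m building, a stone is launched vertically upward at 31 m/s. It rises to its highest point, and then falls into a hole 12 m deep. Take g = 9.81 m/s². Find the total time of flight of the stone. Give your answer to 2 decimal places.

Phase 1 (rising): v₀ = 31.0 m/s, a = -9.81 m/s².
v = v₀ + at → t = (0 − 31.0) / -9.81 = 3.16 s
v² = v₀² + 2aΔx → Δx = (0² − 31.0²)/(2·-9.81) = 49.0 m

Phase 2 (falling): v₀ = 0 m/s, a = -9.81 m/s².
Falls 93.0 m from rest: t = √(2·93.0/9.81) = 4.35 s; v = g·t = 42.7 m/s.
Total time = 3.16 + 4.35 = 7.51 s

7.51 s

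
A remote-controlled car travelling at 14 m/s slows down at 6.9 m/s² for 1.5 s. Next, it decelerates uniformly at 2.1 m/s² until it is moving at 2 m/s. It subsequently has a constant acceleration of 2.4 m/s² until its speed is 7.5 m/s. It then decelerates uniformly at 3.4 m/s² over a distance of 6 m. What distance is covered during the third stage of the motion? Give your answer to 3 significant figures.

10.9 m

Phase 1 (decelerating): v₀ = 14.0 m/s, a = -6.9 m/s².
v = v₀ + at = 14.0 + (-6.9)(1.5) = 3.65 m/s
Δx = v₀t + ½at² = 14.0·1.5 + 0.5·-6.9·1.5² = 13.2 m

Phase 2 (decelerating): v₀ = 3.65 m/s, a = -2.1 m/s².
v = v₀ + at → t = (2 − 3.65) / -2.1 = 0.786 s
v² = v₀² + 2aΔx → Δx = (2² − 3.65²)/(2·-2.1) = 2.22 m

Phase 3 (accelerating): v₀ = 2.00 m/s, a = 2.4 m/s².
v = v₀ + at → t = (7.5 − 2.00) / 2.4 = 2.29 s
v² = v₀² + 2aΔx → Δx = (7.5² − 2.00²)/(2·2.4) = 10.9 m
Distance in phase 3 = 10.9 m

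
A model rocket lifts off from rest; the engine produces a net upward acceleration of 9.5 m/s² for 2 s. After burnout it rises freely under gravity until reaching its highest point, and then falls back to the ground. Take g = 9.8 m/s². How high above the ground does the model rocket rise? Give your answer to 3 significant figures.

37.4 m

Phase 1 (powered ascent): v₀ = 0 m/s, a = 9.5 m/s².
v = v₀ + at = 0 + (9.5)(2) = 19.0 m/s
Δx = v₀t + ½at² = 0·2 + 0.5·9.5·2² = 19.0 m

Phase 2 (coasting upward): v₀ = 19.0 m/s, a = -9.8 m/s².
v = v₀ + at → t = (0 − 19.0) / -9.8 = 1.94 s
v² = v₀² + 2aΔx → Δx = (0² − 19.0²)/(2·-9.8) = 18.4 m
Maximum height = 19.0 + 18.4 = 37.4 m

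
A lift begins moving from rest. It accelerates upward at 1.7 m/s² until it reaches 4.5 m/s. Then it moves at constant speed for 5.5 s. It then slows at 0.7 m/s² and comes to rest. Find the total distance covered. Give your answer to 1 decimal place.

45.2 m

Phase 1 (accelerating): v₀ = 0 m/s, a = 1.7 m/s².
v = v₀ + at → t = (4.5 − 0) / 1.7 = 2.65 s
v² = v₀² + 2aΔx → Δx = (4.5² − 0²)/(2·1.7) = 5.96 m

Phase 2 (constant speed): v₀ = 4.50 m/s, a = 0 m/s².
v = v₀ + at = 4.50 + (0)(5.5) = 4.50 m/s
Δx = v₀t + ½at² = 4.50·5.5 + 0.5·0·5.5² = 24.8 m

Phase 3 (decelerating): v₀ = 4.50 m/s, a = -0.7 m/s².
v = v₀ + at → t = (0 − 4.50) / -0.7 = 6.43 s
v² = v₀² + 2aΔx → Δx = (0² − 4.50²)/(2·-0.7) = 14.5 m
Total distance = 5.96 + 24.8 + 14.5 = 45.2 m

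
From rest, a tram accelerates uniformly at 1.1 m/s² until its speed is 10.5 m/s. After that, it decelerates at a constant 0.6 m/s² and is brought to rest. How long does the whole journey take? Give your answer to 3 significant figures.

Phase 1 (accelerating): v₀ = 0 m/s, a = 1.1 m/s².
v = v₀ + at → t = (10.5 − 0) / 1.1 = 9.55 s
v² = v₀² + 2aΔx → Δx = (10.5² − 0²)/(2·1.1) = 50.1 m

Phase 2 (decelerating): v₀ = 10.5 m/s, a = -0.6 m/s².
v = v₀ + at → t = (0 − 10.5) / -0.6 = 17.5 s
v² = v₀² + 2aΔx → Δx = (0² − 10.5²)/(2·-0.6) = 91.9 m
Total time = 9.55 + 17.5 = 27.0 s

27.0 s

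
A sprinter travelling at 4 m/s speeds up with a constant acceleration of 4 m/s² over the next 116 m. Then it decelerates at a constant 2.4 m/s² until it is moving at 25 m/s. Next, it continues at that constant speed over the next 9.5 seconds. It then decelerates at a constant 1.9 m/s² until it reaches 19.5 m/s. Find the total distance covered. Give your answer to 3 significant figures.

Phase 1 (accelerating): v₀ = 4.00 m/s, a = 4 m/s².
v² = v₀² + 2aΔx = 4.00² + 2·4·116 = 944 → v = 30.7 m/s
t = (v − v₀)/a = (30.7 − 4.00)/4 = 6.68 s

Phase 2 (decelerating): v₀ = 30.7 m/s, a = -2.4 m/s².
v = v₀ + at → t = (25 − 30.7) / -2.4 = 2.39 s
v² = v₀² + 2aΔx → Δx = (25² − 30.7²)/(2·-2.4) = 66.5 m

Phase 3 (constant speed): v₀ = 25.0 m/s, a = 0 m/s².
v = v₀ + at = 25.0 + (0)(9.5) = 25.0 m/s
Δx = v₀t + ½at² = 25.0·9.5 + 0.5·0·9.5² = 238 m

Phase 4 (decelerating): v₀ = 25.0 m/s, a = -1.9 m/s².
v = v₀ + at → t = (19.5 − 25.0) / -1.9 = 2.89 s
v² = v₀² + 2aΔx → Δx = (19.5² − 25.0²)/(2·-1.9) = 64.4 m
Total distance = 116 + 66.5 + 238 + 64.4 = 484 m

484 m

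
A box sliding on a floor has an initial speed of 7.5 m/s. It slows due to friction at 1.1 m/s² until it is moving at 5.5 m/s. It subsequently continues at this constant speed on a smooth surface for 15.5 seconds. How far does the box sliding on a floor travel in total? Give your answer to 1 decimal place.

Phase 1 (decelerating): v₀ = 7.50 m/s, a = -1.1 m/s².
v = v₀ + at → t = (5.5 − 7.50) / -1.1 = 1.82 s
v² = v₀² + 2aΔx → Δx = (5.5² − 7.50²)/(2·-1.1) = 11.8 m

Phase 2 (constant speed): v₀ = 5.50 m/s, a = 0 m/s².
v = v₀ + at = 5.50 + (0)(15.5) = 5.50 m/s
Δx = v₀t + ½at² = 5.50·15.5 + 0.5·0·15.5² = 85.2 m
Total distance = 11.8 + 85.2 = 97.1 m

97.1 m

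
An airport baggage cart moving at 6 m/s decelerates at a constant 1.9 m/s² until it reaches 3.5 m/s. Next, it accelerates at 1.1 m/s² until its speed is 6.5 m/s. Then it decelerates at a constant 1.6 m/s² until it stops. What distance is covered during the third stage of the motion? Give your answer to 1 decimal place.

13.2 m

Phase 1 (decelerating): v₀ = 6.00 m/s, a = -1.9 m/s².
v = v₀ + at → t = (3.5 − 6.00) / -1.9 = 1.32 s
v² = v₀² + 2aΔx → Δx = (3.5² − 6.00²)/(2·-1.9) = 6.25 m

Phase 2 (accelerating): v₀ = 3.50 m/s, a = 1.1 m/s².
v = v₀ + at → t = (6.5 − 3.50) / 1.1 = 2.73 s
v² = v₀² + 2aΔx → Δx = (6.5² − 3.50²)/(2·1.1) = 13.6 m

Phase 3 (decelerating): v₀ = 6.50 m/s, a = -1.6 m/s².
v = v₀ + at → t = (0 − 6.50) / -1.6 = 4.06 s
v² = v₀² + 2aΔx → Δx = (0² − 6.50²)/(2·-1.6) = 13.2 m
Distance in phase 3 = 13.2 m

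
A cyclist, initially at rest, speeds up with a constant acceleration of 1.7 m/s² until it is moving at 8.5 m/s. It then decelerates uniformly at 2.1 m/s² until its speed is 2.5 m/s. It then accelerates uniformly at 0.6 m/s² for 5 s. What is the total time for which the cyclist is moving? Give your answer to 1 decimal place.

12.9 s

Phase 1 (accelerating): v₀ = 0 m/s, a = 1.7 m/s².
v = v₀ + at → t = (8.5 − 0) / 1.7 = 5.00 s
v² = v₀² + 2aΔx → Δx = (8.5² − 0²)/(2·1.7) = 21.2 m

Phase 2 (decelerating): v₀ = 8.50 m/s, a = -2.1 m/s².
v = v₀ + at → t = (2.5 − 8.50) / -2.1 = 2.86 s
v² = v₀² + 2aΔx → Δx = (2.5² − 8.50²)/(2·-2.1) = 15.7 m

Phase 3 (accelerating): v₀ = 2.50 m/s, a = 0.6 m/s².
v = v₀ + at = 2.50 + (0.6)(5) = 5.50 m/s
Δx = v₀t + ½at² = 2.50·5 + 0.5·0.6·5² = 20.0 m
Total time = 5.00 + 2.86 + 5.00 = 12.9 s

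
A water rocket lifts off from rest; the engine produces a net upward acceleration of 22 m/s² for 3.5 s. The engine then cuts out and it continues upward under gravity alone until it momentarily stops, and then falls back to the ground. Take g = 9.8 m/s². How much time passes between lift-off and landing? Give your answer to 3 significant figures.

Phase 1 (powered ascent): v₀ = 0 m/s, a = 22 m/s².
v = v₀ + at = 0 + (22)(3.5) = 77.0 m/s
Δx = v₀t + ½at² = 0·3.5 + 0.5·22·3.5² = 135 m

Phase 2 (coasting upward): v₀ = 77.0 m/s, a = -9.8 m/s².
v = v₀ + at → t = (0 − 77.0) / -9.8 = 7.86 s
v² = v₀² + 2aΔx → Δx = (0² − 77.0²)/(2·-9.8) = 302 m

Phase 3 (free fall): v₀ = 0 m/s, a = -9.8 m/s².
Falls 437 m from rest: t = √(2·437/9.8) = 9.45 s; v = g·t = 92.6 m/s.
Total time = 3.50 + 7.86 + 9.45 = 20.8 s

20.8 s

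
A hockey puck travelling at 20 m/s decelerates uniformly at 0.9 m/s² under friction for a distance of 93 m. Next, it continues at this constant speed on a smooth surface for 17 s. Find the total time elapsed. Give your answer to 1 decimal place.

22.3 s

Phase 1 (decelerating): v₀ = 20.0 m/s, a = -0.9 m/s².
v² = v₀² + 2aΔx = 20.0² + 2·-0.9·93 = 233 → v = 15.3 m/s
t = (v − v₀)/a = (15.3 − 20.0)/-0.9 = 5.28 s

Phase 2 (constant speed): v₀ = 15.3 m/s, a = 0 m/s².
v = v₀ + at = 15.3 + (0)(17) = 15.3 m/s
Δx = v₀t + ½at² = 15.3·17 + 0.5·0·17² = 259 m
Total time = 5.28 + 17.0 = 22.3 s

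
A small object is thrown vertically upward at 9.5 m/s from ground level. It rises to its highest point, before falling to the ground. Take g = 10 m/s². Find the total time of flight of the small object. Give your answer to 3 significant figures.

Phase 1 (rising): v₀ = 9.50 m/s, a = -10 m/s².
v = v₀ + at → t = (0 − 9.50) / -10 = 0.950 s
v² = v₀² + 2aΔx → Δx = (0² − 9.50²)/(2·-10) = 4.51 m

Phase 2 (falling): v₀ = 0 m/s, a = -10 m/s².
Falls 4.51 m from rest: t = √(2·4.51/10) = 0.950 s; v = g·t = 9.50 m/s.
Total time = 0.950 + 0.950 = 1.90 s

1.90 s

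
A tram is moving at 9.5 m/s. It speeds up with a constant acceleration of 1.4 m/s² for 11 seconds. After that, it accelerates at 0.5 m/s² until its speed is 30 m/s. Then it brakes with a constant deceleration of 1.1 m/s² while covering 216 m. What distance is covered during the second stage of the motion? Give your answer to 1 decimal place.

280.0 m

Phase 1 (accelerating): v₀ = 9.50 m/s, a = 1.4 m/s².
v = v₀ + at = 9.50 + (1.4)(11) = 24.9 m/s
Δx = v₀t + ½at² = 9.50·11 + 0.5·1.4·11² = 189 m

Phase 2 (accelerating): v₀ = 24.9 m/s, a = 0.5 m/s².
v = v₀ + at → t = (30 − 24.9) / 0.5 = 10.2 s
v² = v₀² + 2aΔx → Δx = (30² − 24.9²)/(2·0.5) = 280 m
Distance in phase 2 = 280 m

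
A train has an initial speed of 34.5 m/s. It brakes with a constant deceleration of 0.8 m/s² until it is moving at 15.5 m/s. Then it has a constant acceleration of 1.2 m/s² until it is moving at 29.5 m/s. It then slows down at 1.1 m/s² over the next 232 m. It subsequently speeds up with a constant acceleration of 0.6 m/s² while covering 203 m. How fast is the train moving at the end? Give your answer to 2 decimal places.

24.57 m/s

Phase 1 (decelerating): v₀ = 34.5 m/s, a = -0.8 m/s².
v = v₀ + at → t = (15.5 − 34.5) / -0.8 = 23.8 s
v² = v₀² + 2aΔx → Δx = (15.5² − 34.5²)/(2·-0.8) = 594 m

Phase 2 (accelerating): v₀ = 15.5 m/s, a = 1.2 m/s².
v = v₀ + at → t = (29.5 − 15.5) / 1.2 = 11.7 s
v² = v₀² + 2aΔx → Δx = (29.5² − 15.5²)/(2·1.2) = 262 m

Phase 3 (decelerating): v₀ = 29.5 m/s, a = -1.1 m/s².
v² = v₀² + 2aΔx = 29.5² + 2·-1.1·232 = 360 → v = 19.0 m/s
t = (v − v₀)/a = (19.0 − 29.5)/-1.1 = 9.57 s

Phase 4 (accelerating): v₀ = 19.0 m/s, a = 0.6 m/s².
v² = v₀² + 2aΔx = 19.0² + 2·0.6·203 = 603 → v = 24.6 m/s
t = (v − v₀)/a = (24.6 − 19.0)/0.6 = 9.33 s
Final speed = 24.6 m/s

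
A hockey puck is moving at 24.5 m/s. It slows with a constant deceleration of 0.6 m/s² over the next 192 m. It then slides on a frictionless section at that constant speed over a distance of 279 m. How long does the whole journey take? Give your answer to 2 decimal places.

Phase 1 (decelerating): v₀ = 24.5 m/s, a = -0.6 m/s².
v² = v₀² + 2aΔx = 24.5² + 2·-0.6·192 = 370 → v = 19.2 m/s
t = (v − v₀)/a = (19.2 − 24.5)/-0.6 = 8.78 s

Phase 2 (constant speed): v₀ = 19.2 m/s, a = 0 m/s².
Constant speed: t = d/v = 279/19.2 = 14.5 s
Total time = 8.78 + 14.5 = 23.3 s

23.29 s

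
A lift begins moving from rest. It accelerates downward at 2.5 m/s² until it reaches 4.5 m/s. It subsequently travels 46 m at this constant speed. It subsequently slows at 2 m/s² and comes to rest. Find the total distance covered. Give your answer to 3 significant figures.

55.1 m

Phase 1 (accelerating): v₀ = 0 m/s, a = 2.5 m/s².
v = v₀ + at → t = (4.5 − 0) / 2.5 = 1.80 s
v² = v₀² + 2aΔx → Δx = (4.5² − 0²)/(2·2.5) = 4.05 m

Phase 2 (constant speed): v₀ = 4.50 m/s, a = 0 m/s².
Constant speed: t = d/v = 46/4.50 = 10.2 s

Phase 3 (decelerating): v₀ = 4.50 m/s, a = -2 m/s².
v = v₀ + at → t = (0 − 4.50) / -2 = 2.25 s
v² = v₀² + 2aΔx → Δx = (0² − 4.50²)/(2·-2) = 5.06 m
Total distance = 4.05 + 46.0 + 5.06 = 55.1 m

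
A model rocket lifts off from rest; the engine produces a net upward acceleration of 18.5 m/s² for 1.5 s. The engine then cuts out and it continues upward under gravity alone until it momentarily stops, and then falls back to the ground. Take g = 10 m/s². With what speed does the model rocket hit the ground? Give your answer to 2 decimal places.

34.44 m/s

Phase 1 (powered ascent): v₀ = 0 m/s, a = 18.5 m/s².
v = v₀ + at = 0 + (18.5)(1.5) = 27.8 m/s
Δx = v₀t + ½at² = 0·1.5 + 0.5·18.5·1.5² = 20.8 m

Phase 2 (coasting upward): v₀ = 27.8 m/s, a = -10 m/s².
v = v₀ + at → t = (0 − 27.8) / -10 = 2.77 s
v² = v₀² + 2aΔx → Δx = (0² − 27.8²)/(2·-10) = 38.5 m

Phase 3 (free fall): v₀ = 0 m/s, a = -10 m/s².
Falls 59.3 m from rest: t = √(2·59.3/10) = 3.44 s; v = g·t = 34.4 m/s.
Impact speed = 34.4 m/s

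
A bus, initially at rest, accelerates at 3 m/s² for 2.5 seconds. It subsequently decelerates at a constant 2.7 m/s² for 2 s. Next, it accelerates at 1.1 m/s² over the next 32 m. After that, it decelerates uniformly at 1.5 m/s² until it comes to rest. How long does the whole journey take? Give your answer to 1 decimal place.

16.2 s

Phase 1 (accelerating): v₀ = 0 m/s, a = 3 m/s².
v = v₀ + at = 0 + (3)(2.5) = 7.50 m/s
Δx = v₀t + ½at² = 0·2.5 + 0.5·3·2.5² = 9.38 m

Phase 2 (decelerating): v₀ = 7.50 m/s, a = -2.7 m/s².
v = v₀ + at = 7.50 + (-2.7)(2) = 2.10 m/s
Δx = v₀t + ½at² = 7.50·2 + 0.5·-2.7·2² = 9.60 m

Phase 3 (accelerating): v₀ = 2.10 m/s, a = 1.1 m/s².
v² = v₀² + 2aΔx = 2.10² + 2·1.1·32 = 74.8 → v = 8.65 m/s
t = (v − v₀)/a = (8.65 − 2.10)/1.1 = 5.95 s

Phase 4 (decelerating): v₀ = 8.65 m/s, a = -1.5 m/s².
v = v₀ + at → t = (0 − 8.65) / -1.5 = 5.77 s
v² = v₀² + 2aΔx → Δx = (0² − 8.65²)/(2·-1.5) = 24.9 m
Total time = 2.50 + 2.00 + 5.95 + 5.77 = 16.2 s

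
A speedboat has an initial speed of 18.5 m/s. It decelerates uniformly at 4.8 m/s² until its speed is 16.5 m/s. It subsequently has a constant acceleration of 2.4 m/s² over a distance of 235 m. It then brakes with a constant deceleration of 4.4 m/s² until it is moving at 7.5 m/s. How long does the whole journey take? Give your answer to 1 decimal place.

15.9 s

Phase 1 (decelerating): v₀ = 18.5 m/s, a = -4.8 m/s².
v = v₀ + at → t = (16.5 − 18.5) / -4.8 = 0.417 s
v² = v₀² + 2aΔx → Δx = (16.5² − 18.5²)/(2·-4.8) = 7.29 m

Phase 2 (accelerating): v₀ = 16.5 m/s, a = 2.4 m/s².
v² = v₀² + 2aΔx = 16.5² + 2·2.4·235 = 1400 → v = 37.4 m/s
t = (v − v₀)/a = (37.4 − 16.5)/2.4 = 8.72 s

Phase 3 (decelerating): v₀ = 37.4 m/s, a = -4.4 m/s².
v = v₀ + at → t = (7.5 − 37.4) / -4.4 = 6.80 s
v² = v₀² + 2aΔx → Δx = (7.5² − 37.4²)/(2·-4.4) = 153 m
Total time = 0.417 + 8.72 + 6.80 = 15.9 s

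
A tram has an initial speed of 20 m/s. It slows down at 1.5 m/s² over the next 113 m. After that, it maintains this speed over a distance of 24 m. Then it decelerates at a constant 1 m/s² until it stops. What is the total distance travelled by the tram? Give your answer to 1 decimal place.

Phase 1 (decelerating): v₀ = 20.0 m/s, a = -1.5 m/s².
v² = v₀² + 2aΔx = 20.0² + 2·-1.5·113 = 61.0 → v = 7.81 m/s
t = (v − v₀)/a = (7.81 − 20.0)/-1.5 = 8.13 s

Phase 2 (constant speed): v₀ = 7.81 m/s, a = 0 m/s².
Constant speed: t = d/v = 24/7.81 = 3.07 s

Phase 3 (decelerating): v₀ = 7.81 m/s, a = -1 m/s².
v = v₀ + at → t = (0 − 7.81) / -1 = 7.81 s
v² = v₀² + 2aΔx → Δx = (0² − 7.81²)/(2·-1) = 30.5 m
Total distance = 113 + 24.0 + 30.5 = 168 m

167.5 m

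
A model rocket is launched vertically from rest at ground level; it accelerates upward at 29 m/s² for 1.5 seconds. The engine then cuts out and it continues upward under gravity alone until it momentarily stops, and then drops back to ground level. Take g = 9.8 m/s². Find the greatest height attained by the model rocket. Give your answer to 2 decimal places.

129.17 m

Phase 1 (powered ascent): v₀ = 0 m/s, a = 29 m/s².
v = v₀ + at = 0 + (29)(1.5) = 43.5 m/s
Δx = v₀t + ½at² = 0·1.5 + 0.5·29·1.5² = 32.6 m

Phase 2 (coasting upward): v₀ = 43.5 m/s, a = -9.8 m/s².
v = v₀ + at → t = (0 − 43.5) / -9.8 = 4.44 s
v² = v₀² + 2aΔx → Δx = (0² − 43.5²)/(2·-9.8) = 96.5 m
Maximum height = 32.6 + 96.5 = 129 m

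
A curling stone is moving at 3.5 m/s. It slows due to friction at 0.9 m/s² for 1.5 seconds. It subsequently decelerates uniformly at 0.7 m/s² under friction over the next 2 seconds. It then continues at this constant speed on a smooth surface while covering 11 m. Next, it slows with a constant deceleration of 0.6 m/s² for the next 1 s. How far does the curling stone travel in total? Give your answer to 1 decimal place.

Phase 1 (decelerating): v₀ = 3.50 m/s, a = -0.9 m/s².
v = v₀ + at = 3.50 + (-0.9)(1.5) = 2.15 m/s
Δx = v₀t + ½at² = 3.50·1.5 + 0.5·-0.9·1.5² = 4.24 m

Phase 2 (decelerating): v₀ = 2.15 m/s, a = -0.7 m/s².
v = v₀ + at = 2.15 + (-0.7)(2) = 0.750 m/s
Δx = v₀t + ½at² = 2.15·2 + 0.5·-0.7·2² = 2.90 m

Phase 3 (constant speed): v₀ = 0.750 m/s, a = 0 m/s².
Constant speed: t = d/v = 11/0.750 = 14.7 s

Phase 4 (decelerating): v₀ = 0.750 m/s, a = -0.6 m/s².
v = v₀ + at = 0.750 + (-0.6)(1) = 0.150 m/s
Δx = v₀t + ½at² = 0.750·1 + 0.5·-0.6·1² = 0.450 m
Total distance = 4.24 + 2.90 + 11.0 + 0.450 = 18.6 m

18.6 m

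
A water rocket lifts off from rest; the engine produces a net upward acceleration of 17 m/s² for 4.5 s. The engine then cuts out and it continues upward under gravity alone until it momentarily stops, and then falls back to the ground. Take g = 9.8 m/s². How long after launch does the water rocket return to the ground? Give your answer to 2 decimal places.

Phase 1 (powered ascent): v₀ = 0 m/s, a = 17 m/s².
v = v₀ + at = 0 + (17)(4.5) = 76.5 m/s
Δx = v₀t + ½at² = 0·4.5 + 0.5·17·4.5² = 172 m

Phase 2 (coasting upward): v₀ = 76.5 m/s, a = -9.8 m/s².
v = v₀ + at → t = (0 − 76.5) / -9.8 = 7.81 s
v² = v₀² + 2aΔx → Δx = (0² − 76.5²)/(2·-9.8) = 299 m

Phase 3 (free fall): v₀ = 0 m/s, a = -9.8 m/s².
Falls 471 m from rest: t = √(2·471/9.8) = 9.80 s; v = g·t = 96.1 m/s.
Total time = 4.50 + 7.81 + 9.80 = 22.1 s

22.11 s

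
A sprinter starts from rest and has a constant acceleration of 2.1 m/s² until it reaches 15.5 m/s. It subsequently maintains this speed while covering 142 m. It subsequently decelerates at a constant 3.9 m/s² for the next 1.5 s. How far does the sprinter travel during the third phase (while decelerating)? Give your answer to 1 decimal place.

18.9 m

Phase 1 (accelerating): v₀ = 0 m/s, a = 2.1 m/s².
v = v₀ + at → t = (15.5 − 0) / 2.1 = 7.38 s
v² = v₀² + 2aΔx → Δx = (15.5² − 0²)/(2·2.1) = 57.2 m

Phase 2 (constant speed): v₀ = 15.5 m/s, a = 0 m/s².
Constant speed: t = d/v = 142/15.5 = 9.16 s

Phase 3 (decelerating): v₀ = 15.5 m/s, a = -3.9 m/s².
v = v₀ + at = 15.5 + (-3.9)(1.5) = 9.65 m/s
Δx = v₀t + ½at² = 15.5·1.5 + 0.5·-3.9·1.5² = 18.9 m
Distance in phase 3 = 18.9 m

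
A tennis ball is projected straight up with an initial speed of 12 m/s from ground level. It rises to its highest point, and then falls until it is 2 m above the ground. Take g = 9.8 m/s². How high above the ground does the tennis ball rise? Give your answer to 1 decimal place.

7.3 m

Phase 1 (rising): v₀ = 12.0 m/s, a = -9.8 m/s².
v = v₀ + at → t = (0 − 12.0) / -9.8 = 1.22 s
v² = v₀² + 2aΔx → Δx = (0² − 12.0²)/(2·-9.8) = 7.35 m
Maximum height = 7.35 m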